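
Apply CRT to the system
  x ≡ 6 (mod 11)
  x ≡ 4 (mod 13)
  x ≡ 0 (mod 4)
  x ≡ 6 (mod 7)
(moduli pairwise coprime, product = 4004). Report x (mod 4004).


Product of moduli M = 11 · 13 · 4 · 7 = 4004.
Merge one congruence at a time:
  Start: x ≡ 6 (mod 11).
  Combine with x ≡ 4 (mod 13); new modulus lcm = 143.
    Write x = 6 + 11·t and substitute into x ≡ 4 (mod 13): 11·t ≡ 4 − 6 = -2 (mod 13).
    Reduce coefficients mod 13: 11·t ≡ 11 (mod 13).
    The inverse of 11 mod 13 is 6 (since 11·6 = 66 = 5·13 + 1), so t ≡ 6·11 = 66 ≡ 1 (mod 13).
    Then x = 6 + 11·1 = 17, valid modulo lcm(11, 13) = 143: x ≡ 17 (mod 143).
  Combine with x ≡ 0 (mod 4); new modulus lcm = 572.
    Write x = 17 + 143·t and substitute into x ≡ 0 (mod 4): 143·t ≡ 0 − 17 = -17 (mod 4).
    Reduce coefficients mod 4: 3·t ≡ 3 (mod 4).
    The inverse of 3 mod 4 is 3 (since 3·3 = 9 = 2·4 + 1), so t ≡ 3·3 = 9 ≡ 1 (mod 4).
    Then x = 17 + 143·1 = 160, valid modulo lcm(143, 4) = 572: x ≡ 160 (mod 572).
  Combine with x ≡ 6 (mod 7); new modulus lcm = 4004.
    Write x = 160 + 572·t and substitute into x ≡ 6 (mod 7): 572·t ≡ 6 − 160 = -154 (mod 7).
    Reduce coefficients mod 7: 5·t ≡ 0 (mod 7).
    The inverse of 5 mod 7 is 3 (since 5·3 = 15 = 2·7 + 1), so t ≡ 3·0 = 0 ≡ 0 (mod 7).
    Then x = 160 + 572·0 = 160, valid modulo lcm(572, 7) = 4004: x ≡ 160 (mod 4004).
Verify against each original: 160 mod 11 = 6, 160 mod 13 = 4, 160 mod 4 = 0, 160 mod 7 = 6.

x ≡ 160 (mod 4004).


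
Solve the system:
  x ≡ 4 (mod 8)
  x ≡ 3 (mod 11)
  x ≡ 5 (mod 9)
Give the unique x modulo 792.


Moduli 8, 11, 9 are pairwise coprime; by CRT there is a unique solution modulo M = 8 · 11 · 9 = 792.
Solve pairwise, accumulating the modulus:
  Start with x ≡ 4 (mod 8).
  Combine with x ≡ 3 (mod 11): since gcd(8, 11) = 1, we get a unique residue mod 88.
    Write x = 4 + 8·t and substitute into x ≡ 3 (mod 11): 8·t ≡ 3 − 4 = -1 (mod 11).
    Reduce coefficients mod 11: 8·t ≡ 10 (mod 11).
    The inverse of 8 mod 11 is 7 (since 8·7 = 56 = 5·11 + 1), so t ≡ 7·10 = 70 ≡ 4 (mod 11).
    Then x = 4 + 8·4 = 36, valid modulo lcm(8, 11) = 88: x ≡ 36 (mod 88).
  Combine with x ≡ 5 (mod 9): since gcd(88, 9) = 1, we get a unique residue mod 792.
    Write x = 36 + 88·t and substitute into x ≡ 5 (mod 9): 88·t ≡ 5 − 36 = -31 (mod 9).
    Reduce coefficients mod 9: 7·t ≡ 5 (mod 9).
    The inverse of 7 mod 9 is 4 (since 7·4 = 28 = 3·9 + 1), so t ≡ 4·5 = 20 ≡ 2 (mod 9).
    Then x = 36 + 88·2 = 212, valid modulo lcm(88, 9) = 792: x ≡ 212 (mod 792).
Verify: 212 mod 8 = 4 ✓, 212 mod 11 = 3 ✓, 212 mod 9 = 5 ✓.

x ≡ 212 (mod 792).


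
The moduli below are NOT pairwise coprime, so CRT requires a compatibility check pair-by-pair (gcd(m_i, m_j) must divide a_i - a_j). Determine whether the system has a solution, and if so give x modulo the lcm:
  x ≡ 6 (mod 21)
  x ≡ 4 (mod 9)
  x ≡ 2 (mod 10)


Moduli 21, 9, 10 are not pairwise coprime, so CRT works modulo lcm(m_i) when all pairwise compatibility conditions hold.
Pairwise compatibility: gcd(m_i, m_j) must divide a_i - a_j for every pair.
Merge one congruence at a time:
  Start: x ≡ 6 (mod 21).
  Combine with x ≡ 4 (mod 9): gcd(21, 9) = 3, and 4 - 6 = -2 is NOT divisible by 3.
    ⇒ system is inconsistent (no integer solution).

No solution (the system is inconsistent).


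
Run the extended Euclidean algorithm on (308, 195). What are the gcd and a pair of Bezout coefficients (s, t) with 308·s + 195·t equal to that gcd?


Euclidean algorithm on (308, 195) — divide until remainder is 0:
  308 = 1 · 195 + 113
  195 = 1 · 113 + 82
  113 = 1 · 82 + 31
  82 = 2 · 31 + 20
  31 = 1 · 20 + 11
  20 = 1 · 11 + 9
  11 = 1 · 9 + 2
  9 = 4 · 2 + 1
  2 = 2 · 1 + 0
gcd(308, 195) = 1.
Track Bezout coefficients alongside the remainders: start with r₀ = 308 = a·1 + b·0 (s = 1, t = 0) and r₁ = 195 = a·0 + b·1 (s = 0, t = 1); each new remainder r_{k+1} = r_{k-1} − q_k·r_k inherits s_{k+1} = s_{k-1} − q_k·s_k, t_{k+1} = t_{k-1} − q_k·t_k, so r_k = a·s_k + b·t_k at every step:
  q = 1: r = 113, s = 1 − 1·0 = 1, t = 0 − 1·1 = -1  (check: 308·1 + 195·(-1) = 113)
  q = 1: r = 82, s = 0 − 1·1 = -1, t = 1 − 1·(-1) = 2  (check: 308·(-1) + 195·2 = 82)
  q = 1: r = 31, s = 1 − 1·(-1) = 2, t = -1 − 1·2 = -3  (check: 308·2 + 195·(-3) = 31)
  q = 2: r = 20, s = -1 − 2·2 = -5, t = 2 − 2·(-3) = 8  (check: 308·(-5) + 195·8 = 20)
  q = 1: r = 11, s = 2 − 1·(-5) = 7, t = -3 − 1·8 = -11  (check: 308·7 + 195·(-11) = 11)
  q = 1: r = 9, s = -5 − 1·7 = -12, t = 8 − 1·(-11) = 19  (check: 308·(-12) + 195·19 = 9)
  q = 1: r = 2, s = 7 − 1·(-12) = 19, t = -11 − 1·19 = -30  (check: 308·19 + 195·(-30) = 2)
  q = 4: r = 1, s = -12 − 4·19 = -88, t = 19 − 4·(-30) = 139  (check: 308·(-88) + 195·139 = 1)
The row with r = 1 (the gcd) gives the Bezout coefficients s = -88, t = 139.
Result: 308 · (-88) + 195 · (139) = 1.

gcd(308, 195) = 1; s = -88, t = 139 (check: 308·(-88) + 195·139 = 1).


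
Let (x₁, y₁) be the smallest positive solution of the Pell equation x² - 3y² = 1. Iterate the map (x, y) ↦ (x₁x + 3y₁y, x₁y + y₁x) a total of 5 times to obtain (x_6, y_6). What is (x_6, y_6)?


Step 1: Find the fundamental solution (x₁, y₁) of x² - 3y² = 1.
  Expand √3 as a continued fraction. a₀ = ⌊√3⌋ = 1; iterate m_{k+1} = d_k·a_k − m_k, d_{k+1} = (3 − m_{k+1}²)/d_k, a_{k+1} = ⌊(a₀ + m_{k+1})/d_{k+1}⌋ (starting m₀ = 0, d₀ = 1), with convergents p_k = a_k·p_{k-1} + p_{k-2}, q_k = a_k·q_{k-1} + q_{k-2} (p₋₁ = 1, q₋₁ = 0):
  k = 0: a₀ = 1; p₀/q₀ = 1/1; p₀² − 3·q₀² = 1 − 3 = -2.
  k = 1: m = 1, d = 2, a = ⌊(1 + 1)/2⌋ = 1; p/q = (1·1 + 1)/(1·1 + 0) = 2/1; p² − 3·q² = 4 − 3 = 1.
  The first convergent with p² − 3·q² = 1 gives the fundamental solution (x₁, y₁) = (2, 1).
Step 2: Apply the recurrence (x_{n+1}, y_{n+1}) = (x₁x_n + 3y₁y_n, x₁y_n + y₁x_n) repeatedly.
  From (x_1, y_1) = (2, 1): x_2 = 2·2 + 3·1·1 = 7; y_2 = 2·1 + 1·2 = 4.
  From (x_2, y_2) = (7, 4): x_3 = 2·7 + 3·1·4 = 26; y_3 = 2·4 + 1·7 = 15.
  From (x_3, y_3) = (26, 15): x_4 = 2·26 + 3·1·15 = 97; y_4 = 2·15 + 1·26 = 56.
  From (x_4, y_4) = (97, 56): x_5 = 2·97 + 3·1·56 = 362; y_5 = 2·56 + 1·97 = 209.
  From (x_5, y_5) = (362, 209): x_6 = 2·362 + 3·1·209 = 1351; y_6 = 2·209 + 1·362 = 780.
Step 3: Verify x_6² - 3·y_6² = 1825201 - 1825200 = 1 (should be 1). ✓

(x_1, y_1) = (2, 1); (x_6, y_6) = (1351, 780).


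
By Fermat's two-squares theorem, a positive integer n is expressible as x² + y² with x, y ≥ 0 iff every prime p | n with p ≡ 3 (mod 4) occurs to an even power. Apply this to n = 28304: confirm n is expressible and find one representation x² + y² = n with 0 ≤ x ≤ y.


Step 1: Factor n = 28304 = 2^4 · 29 · 61.
Step 2: Check the mod-4 condition on each prime factor: 2 = 2 (special); 29 ≡ 1 (mod 4), exponent 1; 61 ≡ 1 (mod 4), exponent 1.
All primes ≡ 3 (mod 4) appear to even exponent (or don't appear), so by the two-squares theorem n IS expressible as a sum of two squares.
Step 3: Build a representation. Group n = k² · m with k = 4 and m = 29 · 61 = 1769 (a product of primes ≡ 1 (mod 4)); a representation of m scales to one of n via (k·x)² + (k·y)² = k²(x² + y²). Each prime p ≡ 1 (mod 4) is itself a sum of two squares; find a² by testing p − a² for a perfect square:
  29: 29 − 1² = 28, 29 − 2² = 25 = 5² ⇒ 29 = 2² + 5².
  61: 61 − 1² = 60, 61 − 2² = 57, 61 − 3² = 52, 61 − 4² = 45, 61 − 5² = 36 = 6² ⇒ 61 = 5² + 6².
  Combine using the Brahmagupta–Fibonacci identity (a² + b²)(c² + d²) = (ac − bd)² + (ad + bc)² = (ac + bd)² + (ad − bc)²:
  29 · 61 = 1769: from (2² + 5²)(5² + 6²), take (2·5 − 5·6, 2·6 + 5·5) = (10 − 30, 12 + 25) = (-20, 37); dropping signs (only squares matter) gives (20, 37); check 20² + 37² = 400 + 1369 = 1769 ✓.
  Scale by k = 4: (4·20, 4·37) = (80, 148).
Step 4: Order so x ≤ y and verify: 80² + 148² = 6400 + 21904 = 28304 = n. ✓

n = 28304 = 80² + 148² (one valid representation with x ≤ y).


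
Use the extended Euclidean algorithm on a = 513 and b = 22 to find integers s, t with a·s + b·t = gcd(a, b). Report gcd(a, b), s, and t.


Euclidean algorithm on (513, 22) — divide until remainder is 0:
  513 = 23 · 22 + 7
  22 = 3 · 7 + 1
  7 = 7 · 1 + 0
gcd(513, 22) = 1.
Track Bezout coefficients alongside the remainders: start with r₀ = 513 = a·1 + b·0 (s = 1, t = 0) and r₁ = 22 = a·0 + b·1 (s = 0, t = 1); each new remainder r_{k+1} = r_{k-1} − q_k·r_k inherits s_{k+1} = s_{k-1} − q_k·s_k, t_{k+1} = t_{k-1} − q_k·t_k, so r_k = a·s_k + b·t_k at every step:
  q = 23: r = 7, s = 1 − 23·0 = 1, t = 0 − 23·1 = -23  (check: 513·1 + 22·(-23) = 7)
  q = 3: r = 1, s = 0 − 3·1 = -3, t = 1 − 3·(-23) = 70  (check: 513·(-3) + 22·70 = 1)
The row with r = 1 (the gcd) gives the Bezout coefficients s = -3, t = 70.
Result: 513 · (-3) + 22 · (70) = 1.

gcd(513, 22) = 1; s = -3, t = 70 (check: 513·(-3) + 22·70 = 1).


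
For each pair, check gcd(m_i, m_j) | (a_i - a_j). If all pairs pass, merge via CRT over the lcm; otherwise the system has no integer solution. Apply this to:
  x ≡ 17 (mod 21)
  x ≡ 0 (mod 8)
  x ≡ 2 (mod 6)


Moduli 21, 8, 6 are not pairwise coprime, so CRT works modulo lcm(m_i) when all pairwise compatibility conditions hold.
Pairwise compatibility: gcd(m_i, m_j) must divide a_i - a_j for every pair.
Merge one congruence at a time:
  Start: x ≡ 17 (mod 21).
  Combine with x ≡ 0 (mod 8): gcd(21, 8) = 1; 0 - 17 = -17, which IS divisible by 1, so compatible.
    Write x = 17 + 21·t and substitute into x ≡ 0 (mod 8): 21·t ≡ 0 − 17 = -17 (mod 8).
    Reduce coefficients mod 8: 5·t ≡ 7 (mod 8).
    The inverse of 5 mod 8 is 5 (since 5·5 = 25 = 3·8 + 1), so t ≡ 5·7 = 35 ≡ 3 (mod 8).
    Then x = 17 + 21·3 = 80, valid modulo lcm(21, 8) = 168: x ≡ 80 (mod 168).
  Combine with x ≡ 2 (mod 6): gcd(168, 6) = 6; 2 - 80 = -78, which IS divisible by 6, so compatible.
    Write x = 80 + 168·t and substitute into x ≡ 2 (mod 6): 168·t ≡ 2 − 80 = -78 (mod 6).
    Divide the congruence (and modulus) by g = 6: 28·t ≡ -13 (mod 1).
    Modulo 1 every t works; take t = 0.
    Then x = 80 + 168·0 = 80, valid modulo lcm(168, 6) = 168: x ≡ 80 (mod 168).
Verify: 80 mod 21 = 17, 80 mod 8 = 0, 80 mod 6 = 2.

x ≡ 80 (mod 168).


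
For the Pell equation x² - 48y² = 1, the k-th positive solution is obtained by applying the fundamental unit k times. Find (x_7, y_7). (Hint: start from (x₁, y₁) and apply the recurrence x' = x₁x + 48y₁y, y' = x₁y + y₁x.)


Step 1: Find the fundamental solution (x₁, y₁) of x² - 48y² = 1.
  Expand √48 as a continued fraction. a₀ = ⌊√48⌋ = 6; iterate m_{k+1} = d_k·a_k − m_k, d_{k+1} = (48 − m_{k+1}²)/d_k, a_{k+1} = ⌊(a₀ + m_{k+1})/d_{k+1}⌋ (starting m₀ = 0, d₀ = 1), with convergents p_k = a_k·p_{k-1} + p_{k-2}, q_k = a_k·q_{k-1} + q_{k-2} (p₋₁ = 1, q₋₁ = 0):
  k = 0: a₀ = 6; p₀/q₀ = 6/1; p₀² − 48·q₀² = 36 − 48 = -12.
  k = 1: m = 6, d = 12, a = ⌊(6 + 6)/12⌋ = 1; p/q = (1·6 + 1)/(1·1 + 0) = 7/1; p² − 48·q² = 49 − 48 = 1.
  The first convergent with p² − 48·q² = 1 gives the fundamental solution (x₁, y₁) = (7, 1).
Step 2: Apply the recurrence (x_{n+1}, y_{n+1}) = (x₁x_n + 48y₁y_n, x₁y_n + y₁x_n) repeatedly.
  From (x_1, y_1) = (7, 1): x_2 = 7·7 + 48·1·1 = 97; y_2 = 7·1 + 1·7 = 14.
  From (x_2, y_2) = (97, 14): x_3 = 7·97 + 48·1·14 = 1351; y_3 = 7·14 + 1·97 = 195.
  From (x_3, y_3) = (1351, 195): x_4 = 7·1351 + 48·1·195 = 18817; y_4 = 7·195 + 1·1351 = 2716.
  From (x_4, y_4) = (18817, 2716): x_5 = 7·18817 + 48·1·2716 = 262087; y_5 = 7·2716 + 1·18817 = 37829.
  From (x_5, y_5) = (262087, 37829): x_6 = 7·262087 + 48·1·37829 = 3650401; y_6 = 7·37829 + 1·262087 = 526890.
  From (x_6, y_6) = (3650401, 526890): x_7 = 7·3650401 + 48·1·526890 = 50843527; y_7 = 7·526890 + 1·3650401 = 7338631.
Step 3: Verify x_7² - 48·y_7² = 2585064237799729 - 2585064237799728 = 1 (should be 1). ✓

(x_1, y_1) = (7, 1); (x_7, y_7) = (50843527, 7338631).


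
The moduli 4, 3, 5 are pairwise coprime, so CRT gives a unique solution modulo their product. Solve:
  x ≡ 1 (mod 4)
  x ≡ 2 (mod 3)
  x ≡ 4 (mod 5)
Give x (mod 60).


Moduli 4, 3, 5 are pairwise coprime; by CRT there is a unique solution modulo M = 4 · 3 · 5 = 60.
Solve pairwise, accumulating the modulus:
  Start with x ≡ 1 (mod 4).
  Combine with x ≡ 2 (mod 3): since gcd(4, 3) = 1, we get a unique residue mod 12.
    Write x = 1 + 4·t and substitute into x ≡ 2 (mod 3): 4·t ≡ 2 − 1 = 1 (mod 3).
    Reduce coefficients mod 3: 1·t ≡ 1 (mod 3).
    So t ≡ 1 (mod 3).
    Then x = 1 + 4·1 = 5, valid modulo lcm(4, 3) = 12: x ≡ 5 (mod 12).
  Combine with x ≡ 4 (mod 5): since gcd(12, 5) = 1, we get a unique residue mod 60.
    Write x = 5 + 12·t and substitute into x ≡ 4 (mod 5): 12·t ≡ 4 − 5 = -1 (mod 5).
    Reduce coefficients mod 5: 2·t ≡ 4 (mod 5).
    The inverse of 2 mod 5 is 3 (since 2·3 = 6 = 1·5 + 1), so t ≡ 3·4 = 12 ≡ 2 (mod 5).
    Then x = 5 + 12·2 = 29, valid modulo lcm(12, 5) = 60: x ≡ 29 (mod 60).
Verify: 29 mod 4 = 1 ✓, 29 mod 3 = 2 ✓, 29 mod 5 = 4 ✓.

x ≡ 29 (mod 60).


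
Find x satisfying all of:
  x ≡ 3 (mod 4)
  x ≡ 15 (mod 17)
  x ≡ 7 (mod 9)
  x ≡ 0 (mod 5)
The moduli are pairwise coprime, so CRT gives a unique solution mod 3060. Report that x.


Product of moduli M = 4 · 17 · 9 · 5 = 3060.
Merge one congruence at a time:
  Start: x ≡ 3 (mod 4).
  Combine with x ≡ 15 (mod 17); new modulus lcm = 68.
    Write x = 3 + 4·t and substitute into x ≡ 15 (mod 17): 4·t ≡ 15 − 3 = 12 (mod 17).
    The inverse of 4 mod 17 is 13 (since 4·13 = 52 = 3·17 + 1), so t ≡ 13·12 = 156 ≡ 3 (mod 17).
    Then x = 3 + 4·3 = 15, valid modulo lcm(4, 17) = 68: x ≡ 15 (mod 68).
  Combine with x ≡ 7 (mod 9); new modulus lcm = 612.
    Write x = 15 + 68·t and substitute into x ≡ 7 (mod 9): 68·t ≡ 7 − 15 = -8 (mod 9).
    Reduce coefficients mod 9: 5·t ≡ 1 (mod 9).
    The inverse of 5 mod 9 is 2 (since 5·2 = 10 = 1·9 + 1), so t ≡ 2·1 = 2 ≡ 2 (mod 9).
    Then x = 15 + 68·2 = 151, valid modulo lcm(68, 9) = 612: x ≡ 151 (mod 612).
  Combine with x ≡ 0 (mod 5); new modulus lcm = 3060.
    Write x = 151 + 612·t and substitute into x ≡ 0 (mod 5): 612·t ≡ 0 − 151 = -151 (mod 5).
    Reduce coefficients mod 5: 2·t ≡ 4 (mod 5).
    The inverse of 2 mod 5 is 3 (since 2·3 = 6 = 1·5 + 1), so t ≡ 3·4 = 12 ≡ 2 (mod 5).
    Then x = 151 + 612·2 = 1375, valid modulo lcm(612, 5) = 3060: x ≡ 1375 (mod 3060).
Verify against each original: 1375 mod 4 = 3, 1375 mod 17 = 15, 1375 mod 9 = 7, 1375 mod 5 = 0.

x ≡ 1375 (mod 3060).


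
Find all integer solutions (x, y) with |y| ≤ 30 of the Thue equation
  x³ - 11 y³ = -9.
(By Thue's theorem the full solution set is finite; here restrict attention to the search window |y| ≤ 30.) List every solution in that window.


The equation is x³ - 11y³ = -9. For fixed y, x³ = 11·y³ − 9, so a solution requires the RHS to be a perfect cube.
Strategy: iterate y from -30 to 30, compute RHS = 11·y³ − 9, and check whether it is a (positive or negative) perfect cube.
Check small values of y:
  y = 0: RHS = -9 is not a perfect cube.
  y = 1: RHS = 2 is not a perfect cube.
  y = -1: RHS = -20 is not a perfect cube.
  y = 2: RHS = 79 is not a perfect cube.
  y = -2: RHS = -97 is not a perfect cube.
  y = 3: RHS = 288 is not a perfect cube.
  y = -3: RHS = -306 is not a perfect cube.
Continuing the search up to |y| = 30 finds no solutions either.
No (x, y) in the scanned range satisfies the equation.

No integer solutions with |y| ≤ 30.


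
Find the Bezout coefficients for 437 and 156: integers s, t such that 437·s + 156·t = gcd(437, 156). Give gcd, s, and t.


Euclidean algorithm on (437, 156) — divide until remainder is 0:
  437 = 2 · 156 + 125
  156 = 1 · 125 + 31
  125 = 4 · 31 + 1
  31 = 31 · 1 + 0
gcd(437, 156) = 1.
Track Bezout coefficients alongside the remainders: start with r₀ = 437 = a·1 + b·0 (s = 1, t = 0) and r₁ = 156 = a·0 + b·1 (s = 0, t = 1); each new remainder r_{k+1} = r_{k-1} − q_k·r_k inherits s_{k+1} = s_{k-1} − q_k·s_k, t_{k+1} = t_{k-1} − q_k·t_k, so r_k = a·s_k + b·t_k at every step:
  q = 2: r = 125, s = 1 − 2·0 = 1, t = 0 − 2·1 = -2  (check: 437·1 + 156·(-2) = 125)
  q = 1: r = 31, s = 0 − 1·1 = -1, t = 1 − 1·(-2) = 3  (check: 437·(-1) + 156·3 = 31)
  q = 4: r = 1, s = 1 − 4·(-1) = 5, t = -2 − 4·3 = -14  (check: 437·5 + 156·(-14) = 1)
The row with r = 1 (the gcd) gives the Bezout coefficients s = 5, t = -14.
Result: 437 · (5) + 156 · (-14) = 1.

gcd(437, 156) = 1; s = 5, t = -14 (check: 437·5 + 156·(-14) = 1).


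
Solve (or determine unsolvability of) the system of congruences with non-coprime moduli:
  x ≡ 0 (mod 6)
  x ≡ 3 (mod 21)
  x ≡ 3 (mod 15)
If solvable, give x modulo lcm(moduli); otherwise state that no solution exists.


Moduli 6, 21, 15 are not pairwise coprime, so CRT works modulo lcm(m_i) when all pairwise compatibility conditions hold.
Pairwise compatibility: gcd(m_i, m_j) must divide a_i - a_j for every pair.
Merge one congruence at a time:
  Start: x ≡ 0 (mod 6).
  Combine with x ≡ 3 (mod 21): gcd(6, 21) = 3; 3 - 0 = 3, which IS divisible by 3, so compatible.
    Write x = 0 + 6·t and substitute into x ≡ 3 (mod 21): 6·t ≡ 3 − 0 = 3 (mod 21).
    Divide the congruence (and modulus) by g = 3: 2·t ≡ 1 (mod 7).
    The inverse of 2 mod 7 is 4 (since 2·4 = 8 = 1·7 + 1), so t ≡ 4·1 = 4 ≡ 4 (mod 7).
    Then x = 0 + 6·4 = 24, valid modulo lcm(6, 21) = 42: x ≡ 24 (mod 42).
  Combine with x ≡ 3 (mod 15): gcd(42, 15) = 3; 3 - 24 = -21, which IS divisible by 3, so compatible.
    Write x = 24 + 42·t and substitute into x ≡ 3 (mod 15): 42·t ≡ 3 − 24 = -21 (mod 15).
    Divide the congruence (and modulus) by g = 3: 14·t ≡ -7 (mod 5).
    Reduce coefficients mod 5: 4·t ≡ 3 (mod 5).
    The inverse of 4 mod 5 is 4 (since 4·4 = 16 = 3·5 + 1), so t ≡ 4·3 = 12 ≡ 2 (mod 5).
    Then x = 24 + 42·2 = 108, valid modulo lcm(42, 15) = 210: x ≡ 108 (mod 210).
Verify: 108 mod 6 = 0, 108 mod 21 = 3, 108 mod 15 = 3.

x ≡ 108 (mod 210).


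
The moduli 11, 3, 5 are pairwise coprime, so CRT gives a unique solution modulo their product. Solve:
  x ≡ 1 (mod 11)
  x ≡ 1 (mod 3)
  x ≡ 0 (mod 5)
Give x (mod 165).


Moduli 11, 3, 5 are pairwise coprime; by CRT there is a unique solution modulo M = 11 · 3 · 5 = 165.
Solve pairwise, accumulating the modulus:
  Start with x ≡ 1 (mod 11).
  Combine with x ≡ 1 (mod 3): since gcd(11, 3) = 1, we get a unique residue mod 33.
    Write x = 1 + 11·t and substitute into x ≡ 1 (mod 3): 11·t ≡ 1 − 1 = 0 (mod 3).
    Reduce coefficients mod 3: 2·t ≡ 0 (mod 3).
    The inverse of 2 mod 3 is 2 (since 2·2 = 4 = 1·3 + 1), so t ≡ 2·0 = 0 ≡ 0 (mod 3).
    Then x = 1 + 11·0 = 1, valid modulo lcm(11, 3) = 33: x ≡ 1 (mod 33).
  Combine with x ≡ 0 (mod 5): since gcd(33, 5) = 1, we get a unique residue mod 165.
    Write x = 1 + 33·t and substitute into x ≡ 0 (mod 5): 33·t ≡ 0 − 1 = -1 (mod 5).
    Reduce coefficients mod 5: 3·t ≡ 4 (mod 5).
    The inverse of 3 mod 5 is 2 (since 3·2 = 6 = 1·5 + 1), so t ≡ 2·4 = 8 ≡ 3 (mod 5).
    Then x = 1 + 33·3 = 100, valid modulo lcm(33, 5) = 165: x ≡ 100 (mod 165).
Verify: 100 mod 11 = 1 ✓, 100 mod 3 = 1 ✓, 100 mod 5 = 0 ✓.

x ≡ 100 (mod 165).


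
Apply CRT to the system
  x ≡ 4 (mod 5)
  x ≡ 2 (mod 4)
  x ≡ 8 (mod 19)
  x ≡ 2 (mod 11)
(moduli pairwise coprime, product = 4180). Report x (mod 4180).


Product of moduli M = 5 · 4 · 19 · 11 = 4180.
Merge one congruence at a time:
  Start: x ≡ 4 (mod 5).
  Combine with x ≡ 2 (mod 4); new modulus lcm = 20.
    Write x = 4 + 5·t and substitute into x ≡ 2 (mod 4): 5·t ≡ 2 − 4 = -2 (mod 4).
    Reduce coefficients mod 4: 1·t ≡ 2 (mod 4).
    So t ≡ 2 (mod 4).
    Then x = 4 + 5·2 = 14, valid modulo lcm(5, 4) = 20: x ≡ 14 (mod 20).
  Combine with x ≡ 8 (mod 19); new modulus lcm = 380.
    Write x = 14 + 20·t and substitute into x ≡ 8 (mod 19): 20·t ≡ 8 − 14 = -6 (mod 19).
    Reduce coefficients mod 19: 1·t ≡ 13 (mod 19).
    So t ≡ 13 (mod 19).
    Then x = 14 + 20·13 = 274, valid modulo lcm(20, 19) = 380: x ≡ 274 (mod 380).
  Combine with x ≡ 2 (mod 11); new modulus lcm = 4180.
    Write x = 274 + 380·t and substitute into x ≡ 2 (mod 11): 380·t ≡ 2 − 274 = -272 (mod 11).
    Reduce coefficients mod 11: 6·t ≡ 3 (mod 11).
    The inverse of 6 mod 11 is 2 (since 6·2 = 12 = 1·11 + 1), so t ≡ 2·3 = 6 ≡ 6 (mod 11).
    Then x = 274 + 380·6 = 2554, valid modulo lcm(380, 11) = 4180: x ≡ 2554 (mod 4180).
Verify against each original: 2554 mod 5 = 4, 2554 mod 4 = 2, 2554 mod 19 = 8, 2554 mod 11 = 2.

x ≡ 2554 (mod 4180).


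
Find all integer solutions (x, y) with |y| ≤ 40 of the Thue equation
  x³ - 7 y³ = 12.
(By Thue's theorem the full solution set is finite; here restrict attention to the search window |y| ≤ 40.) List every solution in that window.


The equation is x³ - 7y³ = 12. For fixed y, x³ = 7·y³ + 12, so a solution requires the RHS to be a perfect cube.
Strategy: iterate y from -40 to 40, compute RHS = 7·y³ + 12, and check whether it is a (positive or negative) perfect cube.
Check small values of y:
  y = 0: RHS = 12 is not a perfect cube.
  y = 1: RHS = 19 is not a perfect cube.
  y = -1: RHS = 5 is not a perfect cube.
  y = 2: RHS = 68 is not a perfect cube.
  y = -2: RHS = -44 is not a perfect cube.
  y = 3: RHS = 201 is not a perfect cube.
  y = -3: RHS = -177 is not a perfect cube.
Continuing the search up to |y| = 40 finds no solutions either.
No (x, y) in the scanned range satisfies the equation.

No integer solutions with |y| ≤ 40.


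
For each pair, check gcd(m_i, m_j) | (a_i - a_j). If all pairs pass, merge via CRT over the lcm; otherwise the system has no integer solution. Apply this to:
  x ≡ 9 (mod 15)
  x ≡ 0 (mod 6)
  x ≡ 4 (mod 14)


Moduli 15, 6, 14 are not pairwise coprime, so CRT works modulo lcm(m_i) when all pairwise compatibility conditions hold.
Pairwise compatibility: gcd(m_i, m_j) must divide a_i - a_j for every pair.
Merge one congruence at a time:
  Start: x ≡ 9 (mod 15).
  Combine with x ≡ 0 (mod 6): gcd(15, 6) = 3; 0 - 9 = -9, which IS divisible by 3, so compatible.
    Write x = 9 + 15·t and substitute into x ≡ 0 (mod 6): 15·t ≡ 0 − 9 = -9 (mod 6).
    Divide the congruence (and modulus) by g = 3: 5·t ≡ -3 (mod 2).
    Reduce coefficients mod 2: 1·t ≡ 1 (mod 2).
    So t ≡ 1 (mod 2).
    Then x = 9 + 15·1 = 24, valid modulo lcm(15, 6) = 30: x ≡ 24 (mod 30).
  Combine with x ≡ 4 (mod 14): gcd(30, 14) = 2; 4 - 24 = -20, which IS divisible by 2, so compatible.
    Write x = 24 + 30·t and substitute into x ≡ 4 (mod 14): 30·t ≡ 4 − 24 = -20 (mod 14).
    Divide the congruence (and modulus) by g = 2: 15·t ≡ -10 (mod 7).
    Reduce coefficients mod 7: 1·t ≡ 4 (mod 7).
    So t ≡ 4 (mod 7).
    Then x = 24 + 30·4 = 144, valid modulo lcm(30, 14) = 210: x ≡ 144 (mod 210).
Verify: 144 mod 15 = 9, 144 mod 6 = 0, 144 mod 14 = 4.

x ≡ 144 (mod 210).


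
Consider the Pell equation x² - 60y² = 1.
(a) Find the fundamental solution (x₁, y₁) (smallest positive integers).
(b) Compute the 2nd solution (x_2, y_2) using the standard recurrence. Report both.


Step 1: Find the fundamental solution (x₁, y₁) of x² - 60y² = 1.
  Expand √60 as a continued fraction. a₀ = ⌊√60⌋ = 7; iterate m_{k+1} = d_k·a_k − m_k, d_{k+1} = (60 − m_{k+1}²)/d_k, a_{k+1} = ⌊(a₀ + m_{k+1})/d_{k+1}⌋ (starting m₀ = 0, d₀ = 1), with convergents p_k = a_k·p_{k-1} + p_{k-2}, q_k = a_k·q_{k-1} + q_{k-2} (p₋₁ = 1, q₋₁ = 0):
  k = 0: a₀ = 7; p₀/q₀ = 7/1; p₀² − 60·q₀² = 49 − 60 = -11.
  k = 1: m = 7, d = 11, a = ⌊(7 + 7)/11⌋ = 1; p/q = (1·7 + 1)/(1·1 + 0) = 8/1; p² − 60·q² = 64 − 60 = 4.
  k = 2: m = 4, d = 4, a = ⌊(7 + 4)/4⌋ = 2; p/q = (2·8 + 7)/(2·1 + 1) = 23/3; p² − 60·q² = 529 − 540 = -11.
  k = 3: m = 4, d = 11, a = ⌊(7 + 4)/11⌋ = 1; p/q = (1·23 + 8)/(1·3 + 1) = 31/4; p² − 60·q² = 961 − 960 = 1.
  The first convergent with p² − 60·q² = 1 gives the fundamental solution (x₁, y₁) = (31, 4).
Step 2: Apply the recurrence (x_{n+1}, y_{n+1}) = (x₁x_n + 60y₁y_n, x₁y_n + y₁x_n) repeatedly.
  From (x_1, y_1) = (31, 4): x_2 = 31·31 + 60·4·4 = 1921; y_2 = 31·4 + 4·31 = 248.
Step 3: Verify x_2² - 60·y_2² = 3690241 - 3690240 = 1 (should be 1). ✓

(x_1, y_1) = (31, 4); (x_2, y_2) = (1921, 248).


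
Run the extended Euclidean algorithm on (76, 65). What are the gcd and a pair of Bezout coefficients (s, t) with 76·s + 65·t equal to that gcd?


Euclidean algorithm on (76, 65) — divide until remainder is 0:
  76 = 1 · 65 + 11
  65 = 5 · 11 + 10
  11 = 1 · 10 + 1
  10 = 10 · 1 + 0
gcd(76, 65) = 1.
Track Bezout coefficients alongside the remainders: start with r₀ = 76 = a·1 + b·0 (s = 1, t = 0) and r₁ = 65 = a·0 + b·1 (s = 0, t = 1); each new remainder r_{k+1} = r_{k-1} − q_k·r_k inherits s_{k+1} = s_{k-1} − q_k·s_k, t_{k+1} = t_{k-1} − q_k·t_k, so r_k = a·s_k + b·t_k at every step:
  q = 1: r = 11, s = 1 − 1·0 = 1, t = 0 − 1·1 = -1  (check: 76·1 + 65·(-1) = 11)
  q = 5: r = 10, s = 0 − 5·1 = -5, t = 1 − 5·(-1) = 6  (check: 76·(-5) + 65·6 = 10)
  q = 1: r = 1, s = 1 − 1·(-5) = 6, t = -1 − 1·6 = -7  (check: 76·6 + 65·(-7) = 1)
The row with r = 1 (the gcd) gives the Bezout coefficients s = 6, t = -7.
Result: 76 · (6) + 65 · (-7) = 1.

gcd(76, 65) = 1; s = 6, t = -7 (check: 76·6 + 65·(-7) = 1).


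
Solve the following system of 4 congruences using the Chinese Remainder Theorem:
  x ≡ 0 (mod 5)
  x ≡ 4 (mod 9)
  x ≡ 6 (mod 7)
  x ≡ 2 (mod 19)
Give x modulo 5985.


Product of moduli M = 5 · 9 · 7 · 19 = 5985.
Merge one congruence at a time:
  Start: x ≡ 0 (mod 5).
  Combine with x ≡ 4 (mod 9); new modulus lcm = 45.
    Write x = 0 + 5·t and substitute into x ≡ 4 (mod 9): 5·t ≡ 4 − 0 = 4 (mod 9).
    The inverse of 5 mod 9 is 2 (since 5·2 = 10 = 1·9 + 1), so t ≡ 2·4 = 8 ≡ 8 (mod 9).
    Then x = 0 + 5·8 = 40, valid modulo lcm(5, 9) = 45: x ≡ 40 (mod 45).
  Combine with x ≡ 6 (mod 7); new modulus lcm = 315.
    Write x = 40 + 45·t and substitute into x ≡ 6 (mod 7): 45·t ≡ 6 − 40 = -34 (mod 7).
    Reduce coefficients mod 7: 3·t ≡ 1 (mod 7).
    The inverse of 3 mod 7 is 5 (since 3·5 = 15 = 2·7 + 1), so t ≡ 5·1 = 5 ≡ 5 (mod 7).
    Then x = 40 + 45·5 = 265, valid modulo lcm(45, 7) = 315: x ≡ 265 (mod 315).
  Combine with x ≡ 2 (mod 19); new modulus lcm = 5985.
    Write x = 265 + 315·t and substitute into x ≡ 2 (mod 19): 315·t ≡ 2 − 265 = -263 (mod 19).
    Reduce coefficients mod 19: 11·t ≡ 3 (mod 19).
    The inverse of 11 mod 19 is 7 (since 11·7 = 77 = 4·19 + 1), so t ≡ 7·3 = 21 ≡ 2 (mod 19).
    Then x = 265 + 315·2 = 895, valid modulo lcm(315, 19) = 5985: x ≡ 895 (mod 5985).
Verify against each original: 895 mod 5 = 0, 895 mod 9 = 4, 895 mod 7 = 6, 895 mod 19 = 2.

x ≡ 895 (mod 5985).


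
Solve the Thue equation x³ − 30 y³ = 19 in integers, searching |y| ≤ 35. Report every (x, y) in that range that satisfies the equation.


The equation is x³ - 30y³ = 19. For fixed y, x³ = 30·y³ + 19, so a solution requires the RHS to be a perfect cube.
Strategy: iterate y from -35 to 35, compute RHS = 30·y³ + 19, and check whether it is a (positive or negative) perfect cube.
Check small values of y:
  y = 0: RHS = 19 is not a perfect cube.
  y = 1: RHS = 49 is not a perfect cube.
  y = -1: RHS = -11 is not a perfect cube.
  y = 2: RHS = 259 is not a perfect cube.
  y = -2: RHS = -221 is not a perfect cube.
  y = 3: RHS = 829 is not a perfect cube.
  y = -3: RHS = -791 is not a perfect cube.
Continuing the search up to |y| = 35 finds no solutions either.
No (x, y) in the scanned range satisfies the equation.

No integer solutions with |y| ≤ 35.


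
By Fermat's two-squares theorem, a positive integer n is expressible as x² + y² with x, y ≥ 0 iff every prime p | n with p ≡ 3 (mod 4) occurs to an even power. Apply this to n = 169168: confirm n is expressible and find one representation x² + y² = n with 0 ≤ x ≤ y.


Step 1: Factor n = 169168 = 2^4 · 97 · 109.
Step 2: Check the mod-4 condition on each prime factor: 2 = 2 (special); 97 ≡ 1 (mod 4), exponent 1; 109 ≡ 1 (mod 4), exponent 1.
All primes ≡ 3 (mod 4) appear to even exponent (or don't appear), so by the two-squares theorem n IS expressible as a sum of two squares.
Step 3: Build a representation. Group n = k² · m with k = 4 and m = 97 · 109 = 10573 (a product of primes ≡ 1 (mod 4)); a representation of m scales to one of n via (k·x)² + (k·y)² = k²(x² + y²). Each prime p ≡ 1 (mod 4) is itself a sum of two squares; find a² by testing p − a² for a perfect square:
  97: 97 − 1² = 96, 97 − 2² = 93, 97 − 3² = 88, 97 − 4² = 81 = 9² ⇒ 97 = 4² + 9².
  109: 109 − 1² = 108, 109 − 2² = 105, 109 − 3² = 100 = 10² ⇒ 109 = 3² + 10².
  Combine using the Brahmagupta–Fibonacci identity (a² + b²)(c² + d²) = (ac − bd)² + (ad + bc)² = (ac + bd)² + (ad − bc)²:
  97 · 109 = 10573: from (4² + 9²)(3² + 10²), take (4·3 − 9·10, 4·10 + 9·3) = (12 − 90, 40 + 27) = (-78, 67); dropping signs (only squares matter) gives (78, 67); check 78² + 67² = 6084 + 4489 = 10573 ✓.
  Scale by k = 4: (4·78, 4·67) = (312, 268).
Step 4: Order so x ≤ y and verify: 268² + 312² = 71824 + 97344 = 169168 = n. ✓

n = 169168 = 268² + 312² (one valid representation with x ≤ y).


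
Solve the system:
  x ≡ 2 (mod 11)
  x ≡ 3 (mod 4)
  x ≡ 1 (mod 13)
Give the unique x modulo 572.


Moduli 11, 4, 13 are pairwise coprime; by CRT there is a unique solution modulo M = 11 · 4 · 13 = 572.
Solve pairwise, accumulating the modulus:
  Start with x ≡ 2 (mod 11).
  Combine with x ≡ 3 (mod 4): since gcd(11, 4) = 1, we get a unique residue mod 44.
    Write x = 2 + 11·t and substitute into x ≡ 3 (mod 4): 11·t ≡ 3 − 2 = 1 (mod 4).
    Reduce coefficients mod 4: 3·t ≡ 1 (mod 4).
    The inverse of 3 mod 4 is 3 (since 3·3 = 9 = 2·4 + 1), so t ≡ 3·1 = 3 ≡ 3 (mod 4).
    Then x = 2 + 11·3 = 35, valid modulo lcm(11, 4) = 44: x ≡ 35 (mod 44).
  Combine with x ≡ 1 (mod 13): since gcd(44, 13) = 1, we get a unique residue mod 572.
    Write x = 35 + 44·t and substitute into x ≡ 1 (mod 13): 44·t ≡ 1 − 35 = -34 (mod 13).
    Reduce coefficients mod 13: 5·t ≡ 5 (mod 13).
    The inverse of 5 mod 13 is 8 (since 5·8 = 40 = 3·13 + 1), so t ≡ 8·5 = 40 ≡ 1 (mod 13).
    Then x = 35 + 44·1 = 79, valid modulo lcm(44, 13) = 572: x ≡ 79 (mod 572).
Verify: 79 mod 11 = 2 ✓, 79 mod 4 = 3 ✓, 79 mod 13 = 1 ✓.

x ≡ 79 (mod 572).


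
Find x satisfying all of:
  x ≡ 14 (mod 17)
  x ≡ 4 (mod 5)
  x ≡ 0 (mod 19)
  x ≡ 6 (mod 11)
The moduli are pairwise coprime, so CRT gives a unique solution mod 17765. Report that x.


Product of moduli M = 17 · 5 · 19 · 11 = 17765.
Merge one congruence at a time:
  Start: x ≡ 14 (mod 17).
  Combine with x ≡ 4 (mod 5); new modulus lcm = 85.
    Write x = 14 + 17·t and substitute into x ≡ 4 (mod 5): 17·t ≡ 4 − 14 = -10 (mod 5).
    Reduce coefficients mod 5: 2·t ≡ 0 (mod 5).
    The inverse of 2 mod 5 is 3 (since 2·3 = 6 = 1·5 + 1), so t ≡ 3·0 = 0 ≡ 0 (mod 5).
    Then x = 14 + 17·0 = 14, valid modulo lcm(17, 5) = 85: x ≡ 14 (mod 85).
  Combine with x ≡ 0 (mod 19); new modulus lcm = 1615.
    Write x = 14 + 85·t and substitute into x ≡ 0 (mod 19): 85·t ≡ 0 − 14 = -14 (mod 19).
    Reduce coefficients mod 19: 9·t ≡ 5 (mod 19).
    The inverse of 9 mod 19 is 17 (since 9·17 = 153 = 8·19 + 1), so t ≡ 17·5 = 85 ≡ 9 (mod 19).
    Then x = 14 + 85·9 = 779, valid modulo lcm(85, 19) = 1615: x ≡ 779 (mod 1615).
  Combine with x ≡ 6 (mod 11); new modulus lcm = 17765.
    Write x = 779 + 1615·t and substitute into x ≡ 6 (mod 11): 1615·t ≡ 6 − 779 = -773 (mod 11).
    Reduce coefficients mod 11: 9·t ≡ 8 (mod 11).
    The inverse of 9 mod 11 is 5 (since 9·5 = 45 = 4·11 + 1), so t ≡ 5·8 = 40 ≡ 7 (mod 11).
    Then x = 779 + 1615·7 = 12084, valid modulo lcm(1615, 11) = 17765: x ≡ 12084 (mod 17765).
Verify against each original: 12084 mod 17 = 14, 12084 mod 5 = 4, 12084 mod 19 = 0, 12084 mod 11 = 6.

x ≡ 12084 (mod 17765).


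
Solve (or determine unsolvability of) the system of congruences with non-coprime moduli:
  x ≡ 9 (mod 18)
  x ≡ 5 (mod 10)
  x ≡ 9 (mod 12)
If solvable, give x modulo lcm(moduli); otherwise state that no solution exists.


Moduli 18, 10, 12 are not pairwise coprime, so CRT works modulo lcm(m_i) when all pairwise compatibility conditions hold.
Pairwise compatibility: gcd(m_i, m_j) must divide a_i - a_j for every pair.
Merge one congruence at a time:
  Start: x ≡ 9 (mod 18).
  Combine with x ≡ 5 (mod 10): gcd(18, 10) = 2; 5 - 9 = -4, which IS divisible by 2, so compatible.
    Write x = 9 + 18·t and substitute into x ≡ 5 (mod 10): 18·t ≡ 5 − 9 = -4 (mod 10).
    Divide the congruence (and modulus) by g = 2: 9·t ≡ -2 (mod 5).
    Reduce coefficients mod 5: 4·t ≡ 3 (mod 5).
    The inverse of 4 mod 5 is 4 (since 4·4 = 16 = 3·5 + 1), so t ≡ 4·3 = 12 ≡ 2 (mod 5).
    Then x = 9 + 18·2 = 45, valid modulo lcm(18, 10) = 90: x ≡ 45 (mod 90).
  Combine with x ≡ 9 (mod 12): gcd(90, 12) = 6; 9 - 45 = -36, which IS divisible by 6, so compatible.
    Write x = 45 + 90·t and substitute into x ≡ 9 (mod 12): 90·t ≡ 9 − 45 = -36 (mod 12).
    Divide the congruence (and modulus) by g = 6: 15·t ≡ -6 (mod 2).
    Reduce coefficients mod 2: 1·t ≡ 0 (mod 2).
    So t ≡ 0 (mod 2).
    Then x = 45 + 90·0 = 45, valid modulo lcm(90, 12) = 180: x ≡ 45 (mod 180).
Verify: 45 mod 18 = 9, 45 mod 10 = 5, 45 mod 12 = 9.

x ≡ 45 (mod 180).


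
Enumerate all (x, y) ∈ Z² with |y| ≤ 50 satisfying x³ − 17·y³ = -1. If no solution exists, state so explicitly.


The equation is x³ - 17y³ = -1. For fixed y, x³ = 17·y³ − 1, so a solution requires the RHS to be a perfect cube.
Strategy: iterate y from -50 to 50, compute RHS = 17·y³ − 1, and check whether it is a (positive or negative) perfect cube.
Check small values of y:
  y = 0: RHS = -1 = (-1)³ ⇒ x = -1 works.
  y = 1: RHS = 16 is not a perfect cube.
  y = -1: RHS = -18 is not a perfect cube.
  y = 2: RHS = 135 is not a perfect cube.
  y = -2: RHS = -137 is not a perfect cube.
  y = 3: RHS = 458 is not a perfect cube.
  y = -3: RHS = -460 is not a perfect cube.
Continuing, at y = -7: RHS = -5832 = (-18)³ ⇒ x = -18 works.
Searching the remaining y in |y| ≤ 50 finds no further solutions.
Collected solutions: (-1, 0), (-18, -7).

Solutions (with |y| ≤ 50): (-1, 0), (-18, -7).


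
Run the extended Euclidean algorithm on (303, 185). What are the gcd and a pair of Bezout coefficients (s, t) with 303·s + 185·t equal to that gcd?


Euclidean algorithm on (303, 185) — divide until remainder is 0:
  303 = 1 · 185 + 118
  185 = 1 · 118 + 67
  118 = 1 · 67 + 51
  67 = 1 · 51 + 16
  51 = 3 · 16 + 3
  16 = 5 · 3 + 1
  3 = 3 · 1 + 0
gcd(303, 185) = 1.
Track Bezout coefficients alongside the remainders: start with r₀ = 303 = a·1 + b·0 (s = 1, t = 0) and r₁ = 185 = a·0 + b·1 (s = 0, t = 1); each new remainder r_{k+1} = r_{k-1} − q_k·r_k inherits s_{k+1} = s_{k-1} − q_k·s_k, t_{k+1} = t_{k-1} − q_k·t_k, so r_k = a·s_k + b·t_k at every step:
  q = 1: r = 118, s = 1 − 1·0 = 1, t = 0 − 1·1 = -1  (check: 303·1 + 185·(-1) = 118)
  q = 1: r = 67, s = 0 − 1·1 = -1, t = 1 − 1·(-1) = 2  (check: 303·(-1) + 185·2 = 67)
  q = 1: r = 51, s = 1 − 1·(-1) = 2, t = -1 − 1·2 = -3  (check: 303·2 + 185·(-3) = 51)
  q = 1: r = 16, s = -1 − 1·2 = -3, t = 2 − 1·(-3) = 5  (check: 303·(-3) + 185·5 = 16)
  q = 3: r = 3, s = 2 − 3·(-3) = 11, t = -3 − 3·5 = -18  (check: 303·11 + 185·(-18) = 3)
  q = 5: r = 1, s = -3 − 5·11 = -58, t = 5 − 5·(-18) = 95  (check: 303·(-58) + 185·95 = 1)
The row with r = 1 (the gcd) gives the Bezout coefficients s = -58, t = 95.
Result: 303 · (-58) + 185 · (95) = 1.

gcd(303, 185) = 1; s = -58, t = 95 (check: 303·(-58) + 185·95 = 1).


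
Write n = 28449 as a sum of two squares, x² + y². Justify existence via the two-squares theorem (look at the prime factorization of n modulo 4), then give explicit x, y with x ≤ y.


Step 1: Factor n = 28449 = 3^2 · 29 · 109.
Step 2: Check the mod-4 condition on each prime factor: 3 ≡ 3 (mod 4), exponent 2 (must be even); 29 ≡ 1 (mod 4), exponent 1; 109 ≡ 1 (mod 4), exponent 1.
All primes ≡ 3 (mod 4) appear to even exponent (or don't appear), so by the two-squares theorem n IS expressible as a sum of two squares.
Step 3: Build a representation. Group n = k² · m with k = 3 and m = 29 · 109 = 3161 (a product of primes ≡ 1 (mod 4)); a representation of m scales to one of n via (k·x)² + (k·y)² = k²(x² + y²). Each prime p ≡ 1 (mod 4) is itself a sum of two squares; find a² by testing p − a² for a perfect square:
  29: 29 − 1² = 28, 29 − 2² = 25 = 5² ⇒ 29 = 2² + 5².
  109: 109 − 1² = 108, 109 − 2² = 105, 109 − 3² = 100 = 10² ⇒ 109 = 3² + 10².
  Combine using the Brahmagupta–Fibonacci identity (a² + b²)(c² + d²) = (ac − bd)² + (ad + bc)² = (ac + bd)² + (ad − bc)²:
  29 · 109 = 3161: from (2² + 5²)(3² + 10²), take (2·3 − 5·10, 2·10 + 5·3) = (6 − 50, 20 + 15) = (-44, 35); dropping signs (only squares matter) gives (44, 35); check 44² + 35² = 1936 + 1225 = 3161 ✓.
  Scale by k = 3: (3·44, 3·35) = (132, 105).
Step 4: Order so x ≤ y and verify: 105² + 132² = 11025 + 17424 = 28449 = n. ✓

n = 28449 = 105² + 132² (one valid representation with x ≤ y).


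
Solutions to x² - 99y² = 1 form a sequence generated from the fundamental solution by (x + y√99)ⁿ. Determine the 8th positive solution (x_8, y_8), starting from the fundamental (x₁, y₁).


Step 1: Find the fundamental solution (x₁, y₁) of x² - 99y² = 1.
  Expand √99 as a continued fraction. a₀ = ⌊√99⌋ = 9; iterate m_{k+1} = d_k·a_k − m_k, d_{k+1} = (99 − m_{k+1}²)/d_k, a_{k+1} = ⌊(a₀ + m_{k+1})/d_{k+1}⌋ (starting m₀ = 0, d₀ = 1), with convergents p_k = a_k·p_{k-1} + p_{k-2}, q_k = a_k·q_{k-1} + q_{k-2} (p₋₁ = 1, q₋₁ = 0):
  k = 0: a₀ = 9; p₀/q₀ = 9/1; p₀² − 99·q₀² = 81 − 99 = -18.
  k = 1: m = 9, d = 18, a = ⌊(9 + 9)/18⌋ = 1; p/q = (1·9 + 1)/(1·1 + 0) = 10/1; p² − 99·q² = 100 − 99 = 1.
  The first convergent with p² − 99·q² = 1 gives the fundamental solution (x₁, y₁) = (10, 1).
Step 2: Apply the recurrence (x_{n+1}, y_{n+1}) = (x₁x_n + 99y₁y_n, x₁y_n + y₁x_n) repeatedly.
  From (x_1, y_1) = (10, 1): x_2 = 10·10 + 99·1·1 = 199; y_2 = 10·1 + 1·10 = 20.
  From (x_2, y_2) = (199, 20): x_3 = 10·199 + 99·1·20 = 3970; y_3 = 10·20 + 1·199 = 399.
  From (x_3, y_3) = (3970, 399): x_4 = 10·3970 + 99·1·399 = 79201; y_4 = 10·399 + 1·3970 = 7960.
  From (x_4, y_4) = (79201, 7960): x_5 = 10·79201 + 99·1·7960 = 1580050; y_5 = 10·7960 + 1·79201 = 158801.
  From (x_5, y_5) = (1580050, 158801): x_6 = 10·1580050 + 99·1·158801 = 31521799; y_6 = 10·158801 + 1·1580050 = 3168060.
  From (x_6, y_6) = (31521799, 3168060): x_7 = 10·31521799 + 99·1·3168060 = 628855930; y_7 = 10·3168060 + 1·31521799 = 63202399.
  From (x_7, y_7) = (628855930, 63202399): x_8 = 10·628855930 + 99·1·63202399 = 12545596801; y_8 = 10·63202399 + 1·628855930 = 1260879920.
Step 3: Verify x_8² - 99·y_8² = 157391999093261433601 - 157391999093261433600 = 1 (should be 1). ✓

(x_1, y_1) = (10, 1); (x_8, y_8) = (12545596801, 1260879920).


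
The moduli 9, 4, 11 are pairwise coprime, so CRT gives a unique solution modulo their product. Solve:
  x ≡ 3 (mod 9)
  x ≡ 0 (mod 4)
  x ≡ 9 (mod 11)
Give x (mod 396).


Moduli 9, 4, 11 are pairwise coprime; by CRT there is a unique solution modulo M = 9 · 4 · 11 = 396.
Solve pairwise, accumulating the modulus:
  Start with x ≡ 3 (mod 9).
  Combine with x ≡ 0 (mod 4): since gcd(9, 4) = 1, we get a unique residue mod 36.
    Write x = 3 + 9·t and substitute into x ≡ 0 (mod 4): 9·t ≡ 0 − 3 = -3 (mod 4).
    Reduce coefficients mod 4: 1·t ≡ 1 (mod 4).
    So t ≡ 1 (mod 4).
    Then x = 3 + 9·1 = 12, valid modulo lcm(9, 4) = 36: x ≡ 12 (mod 36).
  Combine with x ≡ 9 (mod 11): since gcd(36, 11) = 1, we get a unique residue mod 396.
    Write x = 12 + 36·t and substitute into x ≡ 9 (mod 11): 36·t ≡ 9 − 12 = -3 (mod 11).
    Reduce coefficients mod 11: 3·t ≡ 8 (mod 11).
    The inverse of 3 mod 11 is 4 (since 3·4 = 12 = 1·11 + 1), so t ≡ 4·8 = 32 ≡ 10 (mod 11).
    Then x = 12 + 36·10 = 372, valid modulo lcm(36, 11) = 396: x ≡ 372 (mod 396).
Verify: 372 mod 9 = 3 ✓, 372 mod 4 = 0 ✓, 372 mod 11 = 9 ✓.

x ≡ 372 (mod 396).
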